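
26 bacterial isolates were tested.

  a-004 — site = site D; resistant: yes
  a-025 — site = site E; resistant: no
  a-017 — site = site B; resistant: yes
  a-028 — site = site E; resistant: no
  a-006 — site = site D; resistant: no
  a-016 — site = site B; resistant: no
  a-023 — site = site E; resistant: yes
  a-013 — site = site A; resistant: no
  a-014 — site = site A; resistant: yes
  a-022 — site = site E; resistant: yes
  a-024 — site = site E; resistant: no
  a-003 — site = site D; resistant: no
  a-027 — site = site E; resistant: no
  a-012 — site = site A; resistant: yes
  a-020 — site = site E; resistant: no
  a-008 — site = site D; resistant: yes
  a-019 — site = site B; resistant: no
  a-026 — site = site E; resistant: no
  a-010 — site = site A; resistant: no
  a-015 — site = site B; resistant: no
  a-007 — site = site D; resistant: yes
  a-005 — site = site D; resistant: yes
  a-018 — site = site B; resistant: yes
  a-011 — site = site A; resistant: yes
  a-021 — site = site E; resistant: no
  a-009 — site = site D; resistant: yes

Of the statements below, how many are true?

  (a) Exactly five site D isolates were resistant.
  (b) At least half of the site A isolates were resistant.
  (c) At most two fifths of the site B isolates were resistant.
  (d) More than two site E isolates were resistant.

3

(a) site D: |A| = 7, |A ∩ B| = 5; needs |A ∩ B| = 5 — true.
(b) site A: |A| = 5, |A ∩ B| = 3; needs |A ∩ B| ≥ |A ∖ B| — true.
(c) site B: |A| = 5, |A ∩ B| = 2; needs |A ∩ B| / |A| ≤ 2/5 — true.
(d) site E: |A| = 9, |A ∩ B| = 2; needs |A ∩ B| > 2 — false.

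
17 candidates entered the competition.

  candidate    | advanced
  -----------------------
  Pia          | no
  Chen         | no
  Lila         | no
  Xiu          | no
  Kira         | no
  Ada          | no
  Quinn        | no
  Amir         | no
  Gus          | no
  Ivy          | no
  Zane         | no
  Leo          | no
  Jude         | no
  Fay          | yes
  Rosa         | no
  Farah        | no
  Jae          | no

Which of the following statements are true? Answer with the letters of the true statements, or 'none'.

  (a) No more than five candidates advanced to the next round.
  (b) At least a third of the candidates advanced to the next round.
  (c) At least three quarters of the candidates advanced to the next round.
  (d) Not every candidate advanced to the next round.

|A| = 17, |A ∩ B| = 1, |A ∖ B| = 16.
(a) |A ∩ B| ≤ 5: holds.
(b) |A ∩ B| / |A| ≥ 1/3: fails.
(c) |A ∩ B| / |A| ≥ 3/4: fails.
(d) A ⊄ B (|A ∖ B| ≥ 1): holds.

(a), (d)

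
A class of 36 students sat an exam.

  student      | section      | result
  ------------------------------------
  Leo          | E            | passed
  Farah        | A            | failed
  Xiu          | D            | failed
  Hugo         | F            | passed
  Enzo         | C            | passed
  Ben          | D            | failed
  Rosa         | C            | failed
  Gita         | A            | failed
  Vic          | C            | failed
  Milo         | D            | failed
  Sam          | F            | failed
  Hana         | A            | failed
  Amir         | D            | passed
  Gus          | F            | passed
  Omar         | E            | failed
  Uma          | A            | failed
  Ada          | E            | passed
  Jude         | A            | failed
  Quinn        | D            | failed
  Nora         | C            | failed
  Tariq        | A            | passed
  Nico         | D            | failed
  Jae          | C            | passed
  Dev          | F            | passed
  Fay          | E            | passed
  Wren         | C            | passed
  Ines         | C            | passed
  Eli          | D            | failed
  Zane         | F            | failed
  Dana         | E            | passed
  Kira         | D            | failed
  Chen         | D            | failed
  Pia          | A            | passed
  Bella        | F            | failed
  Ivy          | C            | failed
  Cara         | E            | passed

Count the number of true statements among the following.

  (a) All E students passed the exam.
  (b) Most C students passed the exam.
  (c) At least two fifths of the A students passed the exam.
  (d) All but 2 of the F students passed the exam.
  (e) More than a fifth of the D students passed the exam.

(a) E: |A| = 6, |A ∩ B| = 5; needs A ⊆ B, i.e. every element of A is in B (|A ∖ B| = 0) — false.
(b) C: |A| = 8, |A ∩ B| = 4; needs |A ∩ B| > |A ∖ B| — false.
(c) A: |A| = 7, |A ∩ B| = 2; needs |A ∩ B| / |A| ≥ 2/5 — false.
(d) F: |A| = 6, |A ∩ B| = 3; needs |A ∖ B| = 2 — false.
(e) D: |A| = 9, |A ∩ B| = 1; needs |A ∩ B| / |A| > 1/5 — false.

0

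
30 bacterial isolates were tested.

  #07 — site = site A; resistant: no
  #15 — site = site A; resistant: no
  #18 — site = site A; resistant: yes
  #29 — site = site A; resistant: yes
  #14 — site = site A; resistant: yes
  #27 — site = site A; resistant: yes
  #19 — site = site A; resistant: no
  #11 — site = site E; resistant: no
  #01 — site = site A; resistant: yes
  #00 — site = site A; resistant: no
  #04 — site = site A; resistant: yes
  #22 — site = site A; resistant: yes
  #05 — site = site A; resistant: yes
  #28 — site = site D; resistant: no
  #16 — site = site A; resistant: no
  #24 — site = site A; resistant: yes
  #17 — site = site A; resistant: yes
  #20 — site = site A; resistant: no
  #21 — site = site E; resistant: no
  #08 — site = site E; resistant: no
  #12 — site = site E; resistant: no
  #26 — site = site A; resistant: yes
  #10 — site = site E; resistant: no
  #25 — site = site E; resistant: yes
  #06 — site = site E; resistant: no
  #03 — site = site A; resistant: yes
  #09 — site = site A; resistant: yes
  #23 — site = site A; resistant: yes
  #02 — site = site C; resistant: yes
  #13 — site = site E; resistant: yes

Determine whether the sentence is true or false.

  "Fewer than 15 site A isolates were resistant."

The determiner here denotes the relation: |A ∩ B| < 15.
|A| = 20, |A ∩ B| = 14, |A ∖ B| = 6.
|A ∩ B| = 14, so the statement is true.

True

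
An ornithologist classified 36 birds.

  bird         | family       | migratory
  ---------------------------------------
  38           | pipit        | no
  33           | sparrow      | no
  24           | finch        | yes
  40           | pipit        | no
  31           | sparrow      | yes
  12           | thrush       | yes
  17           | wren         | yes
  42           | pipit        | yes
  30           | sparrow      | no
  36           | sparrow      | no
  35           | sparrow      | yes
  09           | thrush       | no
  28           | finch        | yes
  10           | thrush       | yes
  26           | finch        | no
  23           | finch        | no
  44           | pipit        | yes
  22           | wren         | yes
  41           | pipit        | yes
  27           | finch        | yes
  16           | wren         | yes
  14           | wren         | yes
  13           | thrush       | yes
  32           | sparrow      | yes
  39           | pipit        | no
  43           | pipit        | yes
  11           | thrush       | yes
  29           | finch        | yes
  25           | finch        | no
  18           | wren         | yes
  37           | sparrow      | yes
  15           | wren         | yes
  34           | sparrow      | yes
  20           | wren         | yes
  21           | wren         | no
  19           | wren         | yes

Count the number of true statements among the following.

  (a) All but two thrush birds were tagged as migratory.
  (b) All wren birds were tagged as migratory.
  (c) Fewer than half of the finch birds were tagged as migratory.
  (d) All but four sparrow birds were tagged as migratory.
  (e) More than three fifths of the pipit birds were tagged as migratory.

0

(a) thrush: |A| = 5, |A ∩ B| = 4; needs |A ∖ B| = 2 — false.
(b) wren: |A| = 9, |A ∩ B| = 8; needs A ⊆ B, i.e. every element of A is in B (|A ∖ B| = 0) — false.
(c) finch: |A| = 7, |A ∩ B| = 4; needs |A ∩ B| < |A ∖ B| — false.
(d) sparrow: |A| = 8, |A ∩ B| = 5; needs |A ∖ B| = 4 — false.
(e) pipit: |A| = 7, |A ∩ B| = 4; needs |A ∩ B| / |A| > 3/5 — false.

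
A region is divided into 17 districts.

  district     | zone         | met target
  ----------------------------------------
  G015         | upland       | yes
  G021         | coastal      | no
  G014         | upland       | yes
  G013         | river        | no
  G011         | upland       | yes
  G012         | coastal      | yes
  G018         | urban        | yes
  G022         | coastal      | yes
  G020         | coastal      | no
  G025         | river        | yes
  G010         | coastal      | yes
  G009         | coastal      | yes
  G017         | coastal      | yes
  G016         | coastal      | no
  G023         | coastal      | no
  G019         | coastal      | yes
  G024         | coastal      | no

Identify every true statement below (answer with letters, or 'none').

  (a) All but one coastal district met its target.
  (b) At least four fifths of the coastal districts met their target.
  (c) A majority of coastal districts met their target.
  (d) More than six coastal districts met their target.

(c)

|A| = 11, |A ∩ B| = 6, |A ∖ B| = 5.
(a) |A ∖ B| = 1: fails.
(b) |A ∩ B| / |A| ≥ 4/5: fails.
(c) |A ∩ B| > |A ∖ B|: holds.
(d) |A ∩ B| > 6: fails.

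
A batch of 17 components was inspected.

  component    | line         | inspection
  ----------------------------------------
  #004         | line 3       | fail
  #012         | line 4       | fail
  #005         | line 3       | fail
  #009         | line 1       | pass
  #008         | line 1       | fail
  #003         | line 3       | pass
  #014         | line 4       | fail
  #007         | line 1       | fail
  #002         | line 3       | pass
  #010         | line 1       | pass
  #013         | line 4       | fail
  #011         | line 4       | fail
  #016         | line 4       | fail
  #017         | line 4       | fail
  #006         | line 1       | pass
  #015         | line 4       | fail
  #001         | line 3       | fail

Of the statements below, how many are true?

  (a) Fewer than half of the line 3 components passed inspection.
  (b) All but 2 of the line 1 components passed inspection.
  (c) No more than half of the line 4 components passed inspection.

3

(a) line 3: |A| = 5, |A ∩ B| = 2; needs |A ∩ B| < |A ∖ B| — true.
(b) line 1: |A| = 5, |A ∩ B| = 3; needs |A ∖ B| = 2 — true.
(c) line 4: |A| = 7, |A ∩ B| = 0; needs |A ∩ B| ≤ |A ∖ B| — true.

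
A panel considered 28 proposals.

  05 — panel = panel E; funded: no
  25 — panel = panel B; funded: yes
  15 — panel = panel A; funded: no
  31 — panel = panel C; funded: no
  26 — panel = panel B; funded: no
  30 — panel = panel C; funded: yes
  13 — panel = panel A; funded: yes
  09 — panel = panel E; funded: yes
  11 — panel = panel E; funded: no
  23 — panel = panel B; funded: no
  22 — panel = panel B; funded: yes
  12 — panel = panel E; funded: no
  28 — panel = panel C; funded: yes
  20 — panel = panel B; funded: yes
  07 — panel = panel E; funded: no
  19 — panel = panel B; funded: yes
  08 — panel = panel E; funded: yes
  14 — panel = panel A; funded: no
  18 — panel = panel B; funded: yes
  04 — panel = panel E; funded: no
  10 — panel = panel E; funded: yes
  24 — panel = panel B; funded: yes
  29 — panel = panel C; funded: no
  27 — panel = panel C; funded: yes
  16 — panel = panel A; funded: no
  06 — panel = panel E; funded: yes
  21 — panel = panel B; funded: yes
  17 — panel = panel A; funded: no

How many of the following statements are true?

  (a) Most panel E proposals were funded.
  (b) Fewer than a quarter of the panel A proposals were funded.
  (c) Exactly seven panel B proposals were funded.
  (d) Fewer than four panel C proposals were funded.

3

(a) panel E: |A| = 9, |A ∩ B| = 4; needs |A ∩ B| > |A ∖ B| — false.
(b) panel A: |A| = 5, |A ∩ B| = 1; needs |A ∩ B| / |A| < 1/4 — true.
(c) panel B: |A| = 9, |A ∩ B| = 7; needs |A ∩ B| = 7 — true.
(d) panel C: |A| = 5, |A ∩ B| = 3; needs |A ∩ B| < 4 — true.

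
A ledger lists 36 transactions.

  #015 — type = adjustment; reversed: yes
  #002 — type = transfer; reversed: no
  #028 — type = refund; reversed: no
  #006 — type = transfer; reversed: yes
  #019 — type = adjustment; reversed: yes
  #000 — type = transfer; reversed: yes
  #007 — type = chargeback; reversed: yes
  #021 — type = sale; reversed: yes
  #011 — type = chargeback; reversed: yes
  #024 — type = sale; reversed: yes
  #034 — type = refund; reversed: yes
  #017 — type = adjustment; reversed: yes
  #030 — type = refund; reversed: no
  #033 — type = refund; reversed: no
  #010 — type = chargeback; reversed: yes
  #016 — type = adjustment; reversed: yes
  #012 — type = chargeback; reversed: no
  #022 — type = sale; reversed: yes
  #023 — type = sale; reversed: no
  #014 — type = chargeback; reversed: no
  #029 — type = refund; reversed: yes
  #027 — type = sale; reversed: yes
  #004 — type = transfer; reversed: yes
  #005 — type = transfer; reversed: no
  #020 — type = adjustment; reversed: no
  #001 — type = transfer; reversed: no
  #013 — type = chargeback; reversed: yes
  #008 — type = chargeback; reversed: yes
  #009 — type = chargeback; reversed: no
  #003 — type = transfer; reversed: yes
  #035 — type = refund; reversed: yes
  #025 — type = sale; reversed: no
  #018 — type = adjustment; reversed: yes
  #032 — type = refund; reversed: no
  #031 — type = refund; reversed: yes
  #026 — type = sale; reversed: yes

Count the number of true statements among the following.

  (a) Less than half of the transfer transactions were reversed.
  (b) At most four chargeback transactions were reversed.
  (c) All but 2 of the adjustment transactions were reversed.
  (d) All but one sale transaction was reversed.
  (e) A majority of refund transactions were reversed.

0

(a) transfer: |A| = 7, |A ∩ B| = 4; needs |A ∩ B| < |A ∖ B| — false.
(b) chargeback: |A| = 8, |A ∩ B| = 5; needs |A ∩ B| ≤ 4 — false.
(c) adjustment: |A| = 6, |A ∩ B| = 5; needs |A ∖ B| = 2 — false.
(d) sale: |A| = 7, |A ∩ B| = 5; needs |A ∖ B| = 1 — false.
(e) refund: |A| = 8, |A ∩ B| = 4; needs |A ∩ B| > |A ∖ B| — false.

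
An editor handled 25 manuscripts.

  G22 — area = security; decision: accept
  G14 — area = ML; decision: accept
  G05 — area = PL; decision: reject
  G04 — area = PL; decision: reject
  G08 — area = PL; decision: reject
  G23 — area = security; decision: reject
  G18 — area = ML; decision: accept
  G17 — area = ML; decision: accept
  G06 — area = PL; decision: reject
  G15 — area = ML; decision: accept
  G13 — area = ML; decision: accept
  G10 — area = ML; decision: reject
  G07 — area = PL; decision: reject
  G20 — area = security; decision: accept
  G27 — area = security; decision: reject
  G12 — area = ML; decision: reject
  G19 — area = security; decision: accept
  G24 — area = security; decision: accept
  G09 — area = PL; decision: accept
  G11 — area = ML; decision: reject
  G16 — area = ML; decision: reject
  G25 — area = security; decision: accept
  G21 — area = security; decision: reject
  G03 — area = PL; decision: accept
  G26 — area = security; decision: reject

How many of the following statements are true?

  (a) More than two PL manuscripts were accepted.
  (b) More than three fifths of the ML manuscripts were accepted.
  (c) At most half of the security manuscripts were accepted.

(a) PL: |A| = 7, |A ∩ B| = 2; needs |A ∩ B| > 2 — false.
(b) ML: |A| = 9, |A ∩ B| = 5; needs |A ∩ B| / |A| > 3/5 — false.
(c) security: |A| = 9, |A ∩ B| = 5; needs |A ∩ B| ≤ |A ∖ B| — false.

0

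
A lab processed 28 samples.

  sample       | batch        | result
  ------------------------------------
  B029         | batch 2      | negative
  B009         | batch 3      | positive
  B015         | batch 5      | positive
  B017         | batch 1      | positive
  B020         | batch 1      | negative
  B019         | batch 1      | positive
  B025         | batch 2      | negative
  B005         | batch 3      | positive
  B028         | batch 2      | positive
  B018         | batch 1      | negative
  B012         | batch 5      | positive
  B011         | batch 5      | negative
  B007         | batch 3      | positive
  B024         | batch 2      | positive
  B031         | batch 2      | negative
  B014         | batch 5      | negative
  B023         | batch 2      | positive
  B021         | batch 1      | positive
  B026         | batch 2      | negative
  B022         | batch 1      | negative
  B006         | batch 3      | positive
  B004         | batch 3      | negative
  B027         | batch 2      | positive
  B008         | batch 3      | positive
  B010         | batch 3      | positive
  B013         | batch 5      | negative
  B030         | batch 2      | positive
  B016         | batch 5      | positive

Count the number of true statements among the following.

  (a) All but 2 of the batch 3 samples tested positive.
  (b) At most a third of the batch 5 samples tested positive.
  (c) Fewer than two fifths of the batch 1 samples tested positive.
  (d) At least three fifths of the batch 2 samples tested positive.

0

(a) batch 3: |A| = 7, |A ∩ B| = 6; needs |A ∖ B| = 2 — false.
(b) batch 5: |A| = 6, |A ∩ B| = 3; needs |A ∩ B| / |A| ≤ 1/3 — false.
(c) batch 1: |A| = 6, |A ∩ B| = 3; needs |A ∩ B| / |A| < 2/5 — false.
(d) batch 2: |A| = 9, |A ∩ B| = 5; needs |A ∩ B| / |A| ≥ 3/5 — false.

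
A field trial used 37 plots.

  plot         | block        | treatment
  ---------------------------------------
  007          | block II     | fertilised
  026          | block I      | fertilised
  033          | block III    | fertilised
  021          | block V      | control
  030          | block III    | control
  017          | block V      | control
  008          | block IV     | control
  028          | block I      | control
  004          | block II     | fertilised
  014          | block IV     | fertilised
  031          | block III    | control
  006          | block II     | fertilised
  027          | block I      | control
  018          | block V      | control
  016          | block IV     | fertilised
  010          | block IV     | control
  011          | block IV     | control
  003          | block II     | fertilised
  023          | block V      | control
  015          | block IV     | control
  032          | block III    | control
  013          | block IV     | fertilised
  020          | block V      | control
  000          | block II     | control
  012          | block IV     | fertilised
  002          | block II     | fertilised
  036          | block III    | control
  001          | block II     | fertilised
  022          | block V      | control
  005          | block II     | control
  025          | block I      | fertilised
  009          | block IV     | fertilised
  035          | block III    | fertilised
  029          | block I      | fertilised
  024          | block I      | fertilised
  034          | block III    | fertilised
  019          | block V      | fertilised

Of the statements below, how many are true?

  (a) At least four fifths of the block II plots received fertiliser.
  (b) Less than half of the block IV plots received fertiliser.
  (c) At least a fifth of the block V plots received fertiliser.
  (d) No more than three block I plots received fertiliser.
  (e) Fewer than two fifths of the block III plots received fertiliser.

(a) block II: |A| = 8, |A ∩ B| = 6; needs |A ∩ B| / |A| ≥ 4/5 — false.
(b) block IV: |A| = 9, |A ∩ B| = 5; needs |A ∩ B| < |A ∖ B| — false.
(c) block V: |A| = 7, |A ∩ B| = 1; needs |A ∩ B| / |A| ≥ 1/5 — false.
(d) block I: |A| = 6, |A ∩ B| = 4; needs |A ∩ B| ≤ 3 — false.
(e) block III: |A| = 7, |A ∩ B| = 3; needs |A ∩ B| / |A| < 2/5 — false.

0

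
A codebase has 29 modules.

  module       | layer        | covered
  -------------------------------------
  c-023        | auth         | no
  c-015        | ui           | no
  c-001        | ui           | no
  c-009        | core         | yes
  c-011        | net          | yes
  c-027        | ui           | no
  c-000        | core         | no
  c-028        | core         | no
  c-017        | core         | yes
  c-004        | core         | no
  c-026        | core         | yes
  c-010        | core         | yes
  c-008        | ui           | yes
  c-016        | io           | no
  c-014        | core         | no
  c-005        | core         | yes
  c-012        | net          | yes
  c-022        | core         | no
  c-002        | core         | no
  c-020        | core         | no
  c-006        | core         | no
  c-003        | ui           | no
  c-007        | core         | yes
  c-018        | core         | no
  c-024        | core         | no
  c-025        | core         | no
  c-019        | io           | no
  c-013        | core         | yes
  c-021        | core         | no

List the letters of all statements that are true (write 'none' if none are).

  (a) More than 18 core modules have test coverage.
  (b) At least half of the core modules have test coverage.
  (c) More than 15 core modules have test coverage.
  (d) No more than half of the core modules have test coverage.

|A| = 19, |A ∩ B| = 7, |A ∖ B| = 12.
(a) |A ∩ B| > 18: fails.
(b) |A ∩ B| ≥ |A ∖ B|: fails.
(c) |A ∩ B| > 15: fails.
(d) |A ∩ B| ≤ |A ∖ B|: holds.

(d)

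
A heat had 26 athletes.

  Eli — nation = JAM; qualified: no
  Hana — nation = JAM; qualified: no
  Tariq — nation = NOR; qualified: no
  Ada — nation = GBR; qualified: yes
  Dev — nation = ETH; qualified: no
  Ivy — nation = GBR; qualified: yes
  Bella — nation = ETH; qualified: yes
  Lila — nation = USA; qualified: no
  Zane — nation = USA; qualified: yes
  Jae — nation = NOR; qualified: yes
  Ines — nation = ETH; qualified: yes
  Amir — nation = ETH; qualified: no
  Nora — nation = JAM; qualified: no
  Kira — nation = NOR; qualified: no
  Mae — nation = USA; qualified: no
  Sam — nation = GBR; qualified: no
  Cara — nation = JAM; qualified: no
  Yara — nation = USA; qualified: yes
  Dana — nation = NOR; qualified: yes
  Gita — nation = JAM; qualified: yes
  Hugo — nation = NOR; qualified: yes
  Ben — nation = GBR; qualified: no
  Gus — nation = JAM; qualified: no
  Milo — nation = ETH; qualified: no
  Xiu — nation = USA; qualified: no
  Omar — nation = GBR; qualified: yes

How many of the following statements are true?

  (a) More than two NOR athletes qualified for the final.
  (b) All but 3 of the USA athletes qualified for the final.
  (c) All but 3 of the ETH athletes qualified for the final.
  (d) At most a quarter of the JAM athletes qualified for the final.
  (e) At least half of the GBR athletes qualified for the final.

(a) NOR: |A| = 5, |A ∩ B| = 3; needs |A ∩ B| > 2 — true.
(b) USA: |A| = 5, |A ∩ B| = 2; needs |A ∖ B| = 3 — true.
(c) ETH: |A| = 5, |A ∩ B| = 2; needs |A ∖ B| = 3 — true.
(d) JAM: |A| = 6, |A ∩ B| = 1; needs |A ∩ B| / |A| ≤ 1/4 — true.
(e) GBR: |A| = 5, |A ∩ B| = 3; needs |A ∩ B| ≥ |A ∖ B| — true.

5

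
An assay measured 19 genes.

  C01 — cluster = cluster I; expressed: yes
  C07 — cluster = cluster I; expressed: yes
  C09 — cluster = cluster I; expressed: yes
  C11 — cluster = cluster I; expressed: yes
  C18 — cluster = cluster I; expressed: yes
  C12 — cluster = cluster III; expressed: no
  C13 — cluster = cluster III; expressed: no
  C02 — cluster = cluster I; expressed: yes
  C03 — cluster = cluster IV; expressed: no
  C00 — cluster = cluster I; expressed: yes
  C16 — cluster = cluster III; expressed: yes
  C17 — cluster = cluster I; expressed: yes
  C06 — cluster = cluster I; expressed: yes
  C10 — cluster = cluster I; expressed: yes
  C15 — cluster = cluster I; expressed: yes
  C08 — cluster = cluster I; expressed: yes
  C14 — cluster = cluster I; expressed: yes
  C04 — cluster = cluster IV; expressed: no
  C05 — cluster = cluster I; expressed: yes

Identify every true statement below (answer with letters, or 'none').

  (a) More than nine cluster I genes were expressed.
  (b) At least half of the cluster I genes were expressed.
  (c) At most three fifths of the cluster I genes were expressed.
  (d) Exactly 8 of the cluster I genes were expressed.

|A| = 14, |A ∩ B| = 14, |A ∖ B| = 0.
(a) |A ∩ B| > 9: holds.
(b) |A ∩ B| ≥ |A ∖ B|: holds.
(c) |A ∩ B| / |A| ≤ 3/5: fails.
(d) |A ∩ B| = 8: fails.

(a), (b)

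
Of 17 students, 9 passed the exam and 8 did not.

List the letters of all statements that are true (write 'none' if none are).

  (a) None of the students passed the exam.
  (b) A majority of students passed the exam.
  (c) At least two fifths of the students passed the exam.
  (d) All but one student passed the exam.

|A| = 17, |A ∩ B| = 9, |A ∖ B| = 8.
(a) A ∩ B = ∅ (|A ∩ B| = 0): fails.
(b) |A ∩ B| > |A ∖ B|: holds.
(c) |A ∩ B| / |A| ≥ 2/5: holds.
(d) |A ∖ B| = 1: fails.

(b), (c)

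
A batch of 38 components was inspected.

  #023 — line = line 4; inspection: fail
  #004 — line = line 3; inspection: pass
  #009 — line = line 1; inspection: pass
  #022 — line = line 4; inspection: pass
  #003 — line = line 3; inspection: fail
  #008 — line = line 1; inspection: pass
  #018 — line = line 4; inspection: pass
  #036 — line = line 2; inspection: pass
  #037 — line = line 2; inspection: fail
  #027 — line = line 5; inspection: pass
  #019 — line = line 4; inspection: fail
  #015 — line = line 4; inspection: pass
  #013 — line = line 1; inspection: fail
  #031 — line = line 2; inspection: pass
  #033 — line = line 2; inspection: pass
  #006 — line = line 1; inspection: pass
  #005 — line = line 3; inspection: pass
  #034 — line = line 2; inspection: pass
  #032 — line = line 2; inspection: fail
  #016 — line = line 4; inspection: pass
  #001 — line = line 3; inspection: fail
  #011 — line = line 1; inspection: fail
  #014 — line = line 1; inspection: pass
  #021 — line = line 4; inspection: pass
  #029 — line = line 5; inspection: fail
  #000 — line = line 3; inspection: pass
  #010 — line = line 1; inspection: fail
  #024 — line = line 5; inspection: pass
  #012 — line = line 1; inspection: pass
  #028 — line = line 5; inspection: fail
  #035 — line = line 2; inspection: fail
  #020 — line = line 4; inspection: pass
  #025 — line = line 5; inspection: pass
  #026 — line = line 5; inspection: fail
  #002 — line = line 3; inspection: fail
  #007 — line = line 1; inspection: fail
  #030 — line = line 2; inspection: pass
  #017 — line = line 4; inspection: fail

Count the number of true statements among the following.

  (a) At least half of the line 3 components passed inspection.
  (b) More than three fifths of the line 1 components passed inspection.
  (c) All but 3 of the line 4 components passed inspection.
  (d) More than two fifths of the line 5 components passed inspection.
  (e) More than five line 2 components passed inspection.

3

(a) line 3: |A| = 6, |A ∩ B| = 3; needs |A ∩ B| ≥ |A ∖ B| — true.
(b) line 1: |A| = 9, |A ∩ B| = 5; needs |A ∩ B| / |A| > 3/5 — false.
(c) line 4: |A| = 9, |A ∩ B| = 6; needs |A ∖ B| = 3 — true.
(d) line 5: |A| = 6, |A ∩ B| = 3; needs |A ∩ B| / |A| > 2/5 — true.
(e) line 2: |A| = 8, |A ∩ B| = 5; needs |A ∩ B| > 5 — false.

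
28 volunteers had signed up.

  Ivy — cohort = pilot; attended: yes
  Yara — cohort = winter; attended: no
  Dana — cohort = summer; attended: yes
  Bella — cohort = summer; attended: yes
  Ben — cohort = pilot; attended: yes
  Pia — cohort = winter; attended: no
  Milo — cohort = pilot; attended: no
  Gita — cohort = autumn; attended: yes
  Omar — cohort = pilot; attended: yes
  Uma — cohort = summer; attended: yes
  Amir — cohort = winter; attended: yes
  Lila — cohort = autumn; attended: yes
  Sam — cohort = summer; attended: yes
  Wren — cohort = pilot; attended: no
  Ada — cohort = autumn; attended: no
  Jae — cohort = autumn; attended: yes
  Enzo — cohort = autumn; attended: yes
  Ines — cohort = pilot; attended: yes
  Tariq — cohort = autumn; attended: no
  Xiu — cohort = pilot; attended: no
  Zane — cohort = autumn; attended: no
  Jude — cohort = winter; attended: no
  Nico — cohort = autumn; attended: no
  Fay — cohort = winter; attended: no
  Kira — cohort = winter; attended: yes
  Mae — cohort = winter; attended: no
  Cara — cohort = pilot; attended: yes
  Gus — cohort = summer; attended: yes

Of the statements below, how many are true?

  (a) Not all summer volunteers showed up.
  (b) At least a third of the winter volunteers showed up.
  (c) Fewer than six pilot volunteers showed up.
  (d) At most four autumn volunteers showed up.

(a) summer: |A| = 5, |A ∩ B| = 5; needs A ⊄ B (|A ∖ B| ≥ 1) — false.
(b) winter: |A| = 7, |A ∩ B| = 2; needs |A ∩ B| / |A| ≥ 1/3 — false.
(c) pilot: |A| = 8, |A ∩ B| = 5; needs |A ∩ B| < 6 — true.
(d) autumn: |A| = 8, |A ∩ B| = 4; needs |A ∩ B| ≤ 4 — true.

2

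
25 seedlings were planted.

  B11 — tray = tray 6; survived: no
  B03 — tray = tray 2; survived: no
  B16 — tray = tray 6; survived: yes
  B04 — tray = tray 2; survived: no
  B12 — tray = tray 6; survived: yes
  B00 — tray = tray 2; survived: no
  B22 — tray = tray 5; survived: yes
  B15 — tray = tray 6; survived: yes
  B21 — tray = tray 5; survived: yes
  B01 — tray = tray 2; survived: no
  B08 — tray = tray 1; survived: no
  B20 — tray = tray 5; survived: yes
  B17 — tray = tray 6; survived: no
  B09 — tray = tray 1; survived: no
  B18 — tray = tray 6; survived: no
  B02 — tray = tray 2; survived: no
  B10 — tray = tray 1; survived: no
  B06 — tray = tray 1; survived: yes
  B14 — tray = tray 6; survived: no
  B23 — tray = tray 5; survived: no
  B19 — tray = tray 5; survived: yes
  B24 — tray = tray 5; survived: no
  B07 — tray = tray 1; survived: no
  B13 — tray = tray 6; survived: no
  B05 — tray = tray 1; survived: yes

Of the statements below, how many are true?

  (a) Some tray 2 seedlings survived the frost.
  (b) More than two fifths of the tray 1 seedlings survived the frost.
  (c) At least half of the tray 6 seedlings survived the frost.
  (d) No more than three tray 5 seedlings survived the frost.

0

(a) tray 2: |A| = 5, |A ∩ B| = 0; needs A ∩ B ≠ ∅ (|A ∩ B| ≥ 1) — false.
(b) tray 1: |A| = 6, |A ∩ B| = 2; needs |A ∩ B| / |A| > 2/5 — false.
(c) tray 6: |A| = 8, |A ∩ B| = 3; needs |A ∩ B| ≥ |A ∖ B| — false.
(d) tray 5: |A| = 6, |A ∩ B| = 4; needs |A ∩ B| ≤ 3 — false.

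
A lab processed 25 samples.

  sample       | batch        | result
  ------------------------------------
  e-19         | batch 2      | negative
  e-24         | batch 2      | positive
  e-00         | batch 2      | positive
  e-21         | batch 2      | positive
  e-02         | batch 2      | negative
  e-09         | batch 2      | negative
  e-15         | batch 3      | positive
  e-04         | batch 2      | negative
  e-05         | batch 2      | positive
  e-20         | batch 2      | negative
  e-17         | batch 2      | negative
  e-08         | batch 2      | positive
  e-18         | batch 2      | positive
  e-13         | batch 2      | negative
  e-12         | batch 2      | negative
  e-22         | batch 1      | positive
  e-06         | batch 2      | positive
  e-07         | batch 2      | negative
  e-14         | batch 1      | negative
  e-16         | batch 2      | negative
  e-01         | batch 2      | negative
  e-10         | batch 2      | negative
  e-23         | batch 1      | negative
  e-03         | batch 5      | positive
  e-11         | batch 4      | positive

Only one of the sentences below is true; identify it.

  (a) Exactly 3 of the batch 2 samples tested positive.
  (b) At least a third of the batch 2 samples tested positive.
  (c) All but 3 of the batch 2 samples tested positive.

|A| = 19, |A ∩ B| = 7, |A ∖ B| = 12.
(a) requires |A ∩ B| = 3: false.
(b) requires |A ∩ B| / |A| ≥ 1/3: true.
(c) requires |A ∖ B| = 3: false.

(b)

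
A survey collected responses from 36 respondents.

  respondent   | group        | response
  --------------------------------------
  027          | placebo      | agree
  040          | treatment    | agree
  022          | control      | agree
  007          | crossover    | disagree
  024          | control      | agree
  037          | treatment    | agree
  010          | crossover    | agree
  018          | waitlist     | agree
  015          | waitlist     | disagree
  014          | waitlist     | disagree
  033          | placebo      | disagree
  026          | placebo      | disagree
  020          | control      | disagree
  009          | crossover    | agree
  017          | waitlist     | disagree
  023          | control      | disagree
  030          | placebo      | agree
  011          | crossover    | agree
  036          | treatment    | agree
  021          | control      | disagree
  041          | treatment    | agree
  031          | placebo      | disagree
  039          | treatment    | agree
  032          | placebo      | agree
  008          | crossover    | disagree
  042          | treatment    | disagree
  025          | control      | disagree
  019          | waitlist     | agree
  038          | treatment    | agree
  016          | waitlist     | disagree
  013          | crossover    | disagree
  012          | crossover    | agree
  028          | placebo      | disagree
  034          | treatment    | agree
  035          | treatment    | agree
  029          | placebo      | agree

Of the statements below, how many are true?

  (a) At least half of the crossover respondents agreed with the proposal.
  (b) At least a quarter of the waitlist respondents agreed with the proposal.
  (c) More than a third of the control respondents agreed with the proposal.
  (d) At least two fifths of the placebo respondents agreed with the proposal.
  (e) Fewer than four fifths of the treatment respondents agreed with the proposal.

(a) crossover: |A| = 7, |A ∩ B| = 4; needs |A ∩ B| ≥ |A ∖ B| — true.
(b) waitlist: |A| = 6, |A ∩ B| = 2; needs |A ∩ B| / |A| ≥ 1/4 — true.
(c) control: |A| = 6, |A ∩ B| = 2; needs |A ∩ B| / |A| > 1/3 — false.
(d) placebo: |A| = 8, |A ∩ B| = 4; needs |A ∩ B| / |A| ≥ 2/5 — true.
(e) treatment: |A| = 9, |A ∩ B| = 8; needs |A ∩ B| / |A| < 4/5 — false.

3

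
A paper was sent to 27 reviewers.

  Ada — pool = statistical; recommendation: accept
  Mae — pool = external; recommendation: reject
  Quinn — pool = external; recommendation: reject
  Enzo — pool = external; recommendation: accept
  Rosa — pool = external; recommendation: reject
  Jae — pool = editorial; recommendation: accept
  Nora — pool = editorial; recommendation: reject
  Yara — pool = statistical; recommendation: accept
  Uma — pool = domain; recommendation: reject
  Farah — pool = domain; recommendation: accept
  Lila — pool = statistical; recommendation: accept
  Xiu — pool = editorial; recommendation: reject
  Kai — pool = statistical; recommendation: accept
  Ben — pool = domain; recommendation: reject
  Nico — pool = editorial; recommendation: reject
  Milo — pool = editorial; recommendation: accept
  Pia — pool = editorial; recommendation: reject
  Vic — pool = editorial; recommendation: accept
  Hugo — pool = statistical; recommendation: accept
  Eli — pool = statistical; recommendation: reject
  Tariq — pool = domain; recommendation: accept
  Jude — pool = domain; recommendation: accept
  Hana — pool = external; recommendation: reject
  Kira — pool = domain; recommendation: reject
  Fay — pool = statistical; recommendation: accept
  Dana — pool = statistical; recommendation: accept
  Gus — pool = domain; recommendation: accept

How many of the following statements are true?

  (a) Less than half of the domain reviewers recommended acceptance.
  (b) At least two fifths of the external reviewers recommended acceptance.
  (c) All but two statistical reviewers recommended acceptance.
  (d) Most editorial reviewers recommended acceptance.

0

(a) domain: |A| = 7, |A ∩ B| = 4; needs |A ∩ B| < |A ∖ B| — false.
(b) external: |A| = 5, |A ∩ B| = 1; needs |A ∩ B| / |A| ≥ 2/5 — false.
(c) statistical: |A| = 8, |A ∩ B| = 7; needs |A ∖ B| = 2 — false.
(d) editorial: |A| = 7, |A ∩ B| = 3; needs |A ∩ B| > |A ∖ B| — false.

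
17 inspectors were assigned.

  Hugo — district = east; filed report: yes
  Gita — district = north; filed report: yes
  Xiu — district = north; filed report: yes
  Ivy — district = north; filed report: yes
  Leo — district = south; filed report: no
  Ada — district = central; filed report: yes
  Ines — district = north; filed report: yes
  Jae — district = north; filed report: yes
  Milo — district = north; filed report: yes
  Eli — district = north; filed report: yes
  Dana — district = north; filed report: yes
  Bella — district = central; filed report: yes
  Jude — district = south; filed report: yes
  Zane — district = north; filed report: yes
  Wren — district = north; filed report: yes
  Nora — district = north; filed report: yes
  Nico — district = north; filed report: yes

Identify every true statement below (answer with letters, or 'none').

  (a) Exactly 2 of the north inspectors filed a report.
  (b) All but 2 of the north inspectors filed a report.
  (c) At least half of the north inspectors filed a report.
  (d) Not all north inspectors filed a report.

(c)

|A| = 12, |A ∩ B| = 12, |A ∖ B| = 0.
(a) |A ∩ B| = 2: fails.
(b) |A ∖ B| = 2: fails.
(c) |A ∩ B| ≥ |A ∖ B|: holds.
(d) A ⊄ B (|A ∖ B| ≥ 1): fails.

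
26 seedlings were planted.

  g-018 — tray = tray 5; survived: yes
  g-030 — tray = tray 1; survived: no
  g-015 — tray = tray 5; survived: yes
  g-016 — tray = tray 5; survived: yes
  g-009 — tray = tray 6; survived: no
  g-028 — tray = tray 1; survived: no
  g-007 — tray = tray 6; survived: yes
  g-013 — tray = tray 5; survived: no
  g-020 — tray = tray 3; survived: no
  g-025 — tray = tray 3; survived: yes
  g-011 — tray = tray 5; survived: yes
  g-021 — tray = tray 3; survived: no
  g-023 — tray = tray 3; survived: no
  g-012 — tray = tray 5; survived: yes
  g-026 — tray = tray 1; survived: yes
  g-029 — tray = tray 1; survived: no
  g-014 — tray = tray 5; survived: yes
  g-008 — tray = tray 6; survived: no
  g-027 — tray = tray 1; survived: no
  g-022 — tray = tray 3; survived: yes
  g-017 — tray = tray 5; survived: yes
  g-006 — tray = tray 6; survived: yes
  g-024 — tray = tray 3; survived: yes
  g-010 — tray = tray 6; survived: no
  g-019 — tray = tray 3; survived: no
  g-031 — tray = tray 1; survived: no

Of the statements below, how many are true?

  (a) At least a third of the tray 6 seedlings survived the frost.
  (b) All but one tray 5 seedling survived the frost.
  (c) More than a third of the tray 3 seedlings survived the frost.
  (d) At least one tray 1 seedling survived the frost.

(a) tray 6: |A| = 5, |A ∩ B| = 2; needs |A ∩ B| / |A| ≥ 1/3 — true.
(b) tray 5: |A| = 8, |A ∩ B| = 7; needs |A ∖ B| = 1 — true.
(c) tray 3: |A| = 7, |A ∩ B| = 3; needs |A ∩ B| / |A| > 1/3 — true.
(d) tray 1: |A| = 6, |A ∩ B| = 1; needs A ∩ B ≠ ∅ (|A ∩ B| ≥ 1) — true.

4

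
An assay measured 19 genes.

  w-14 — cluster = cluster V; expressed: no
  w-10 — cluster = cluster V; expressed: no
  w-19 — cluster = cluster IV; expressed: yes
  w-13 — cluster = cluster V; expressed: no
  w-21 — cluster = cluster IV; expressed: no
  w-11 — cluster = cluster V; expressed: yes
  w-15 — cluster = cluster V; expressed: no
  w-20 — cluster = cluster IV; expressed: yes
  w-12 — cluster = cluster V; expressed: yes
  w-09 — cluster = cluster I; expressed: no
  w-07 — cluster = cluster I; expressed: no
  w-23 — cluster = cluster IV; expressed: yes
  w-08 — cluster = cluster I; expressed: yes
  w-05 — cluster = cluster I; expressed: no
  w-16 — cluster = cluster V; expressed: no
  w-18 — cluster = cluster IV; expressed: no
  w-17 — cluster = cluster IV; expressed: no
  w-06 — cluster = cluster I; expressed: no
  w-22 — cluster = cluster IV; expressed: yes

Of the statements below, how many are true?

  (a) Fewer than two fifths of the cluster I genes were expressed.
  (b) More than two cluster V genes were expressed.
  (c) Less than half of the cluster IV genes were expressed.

(a) cluster I: |A| = 5, |A ∩ B| = 1; needs |A ∩ B| / |A| < 2/5 — true.
(b) cluster V: |A| = 7, |A ∩ B| = 2; needs |A ∩ B| > 2 — false.
(c) cluster IV: |A| = 7, |A ∩ B| = 4; needs |A ∩ B| < |A ∖ B| — false.

1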